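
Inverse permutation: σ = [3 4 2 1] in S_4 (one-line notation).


To find σ⁻¹, swap domain and range:
σ(1) = 3 → σ⁻¹(3) = 1
σ(2) = 4 → σ⁻¹(4) = 2
σ(3) = 2 → σ⁻¹(2) = 3
σ(4) = 1 → σ⁻¹(1) = 4

σ⁻¹ = [4 3 1 2]


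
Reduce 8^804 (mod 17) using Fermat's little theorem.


Fermat's little theorem: if p is prime and gcd(a,p)=1, then a^(p-1) ≡ 1 (mod p)
p = 17 is prime, gcd(8,17) = 1
Reduce exponent: 804 mod 16 = 4
So 8^804 ≡ 8^4 (mod 17)
8^4 mod 17 = 16

8^804 ≡ 16 (mod 17)


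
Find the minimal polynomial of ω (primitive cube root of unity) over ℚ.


ω satisfies x² + x + 1 = 0 (the cyclotomic polynomial Φ₃)

Minimal polynomial: x² + x + 1


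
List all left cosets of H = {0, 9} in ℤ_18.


H = {0, 9}, |H| = 2
Number of cosets = |G|/|H| = 18/2 = 9
0 + H = {0, 9}
1 + H = {1, 10}
2 + H = {2, 11}
3 + H = {3, 12}
4 + H = {4, 13}
5 + H = {5, 14}
6 + H = {6, 15}
7 + H = {7, 16}
8 + H = {8, 17}

Cosets: 0+H={0,9}; 1+H={1,10}; 2+H={2,11}; 3+H={3,12}; 4+H={4,13}; 5+H={5,14}; 6+H={6,15}; 7+H={7,16}; 8+H={8,17}


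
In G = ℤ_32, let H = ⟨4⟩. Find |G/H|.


|⟨4⟩| = n / gcd(4, 32) = 32 / 4 = 8
H is normal (ℤ_32 is abelian).
|G/H| = |G| / |H| = 32 / 8 = 4

|G/H| = 4


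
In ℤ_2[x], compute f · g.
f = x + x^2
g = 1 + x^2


Expand and collect like terms; reduce coefficients mod 2:
x^0: 0·1 = 0 ≡ 0 (mod 2)
x^1: 0·0 + 1·1 = 1 ≡ 1 (mod 2)
x^2: 0·1 + 1·0 + 1·1 = 1 ≡ 1 (mod 2)
x^3: 1·1 + 1·0 = 1 ≡ 1 (mod 2)
x^4: 1·1 = 1 ≡ 1 (mod 2)
Result: x + x^2 + x^3 + x^4

f · g = x + x^2 + x^3 + x^4


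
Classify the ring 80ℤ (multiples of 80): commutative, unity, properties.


80ℤ is a commutative ring under +,× but has no multiplicative identity (1 ∉ 80ℤ); it has no zero divisors, but without unity it is not an integral domain
Commutative: Yes
Integral domain: No
Has unity: No

80ℤ (multiples of 80): Commutative=Yes, Unity=No


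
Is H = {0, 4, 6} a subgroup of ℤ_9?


Subgroup test for H = {0, 4, 6} in (ℤ_9, +):
(1) 0 ∈ H? Yes
(2) Closure: for all a,b ∈ H, (a+b) mod 9 ∈ H? No  [counterexample: 4 + 4 = 8 ∉ H]
(3) Inverses: for all a ∈ H, -a mod 9 ∈ H? No

No, H is not a subgroup of ℤ_9


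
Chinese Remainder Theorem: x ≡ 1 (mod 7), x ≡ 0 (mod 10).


m₁ = 7, m₂ = 10, gcd = 1, so CRT applies. M = m₁·m₂ = 70
Let M₁ = M/m₁ = 10, M₂ = M/m₂ = 7
Find y₁ ≡ M₁⁻¹ (mod m₁): 10⁻¹ ≡ 5 (mod 7)
Find y₂ ≡ M₂⁻¹ (mod m₂): 7⁻¹ ≡ 3 (mod 10)
x = a₁·M₁·y₁ + a₂·M₂·y₂ = 1·10·5 + 0·7·3 = 50
Reduce mod 70: x ≡ 50
Check: 50 mod 7 = 1 ✓, 50 mod 10 = 0 ✓

x ≡ 50 (mod 70)


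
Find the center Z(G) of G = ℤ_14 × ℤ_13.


Z(G) = {g ∈ G | gx = xg for all x ∈ G}
Direct product of abelian groups is abelian, so Z(G) = G

Z(ℤ_14 × ℤ_13) = ℤ_14 × ℤ_13


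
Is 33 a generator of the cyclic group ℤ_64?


g generates ℤ_n iff gcd(g, n) = 1
gcd(33, 64) = 1
Since gcd = 1, 33 is a generator.

Yes, 33 generates ℤ_64


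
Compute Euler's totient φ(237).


Factor n: 237 = 3 × 79
φ(n) = n · ∏(1 - 1/p) over distinct primes p | n
φ(237) = 237 · (1 - 1/3) · (1 - 1/79) = 156

φ(237) = 156


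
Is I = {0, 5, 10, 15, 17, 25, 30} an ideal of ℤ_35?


Check ideal conditions for I = {0, 5, 10, 15, 17, 25, 30} in ℤ_35:
(1) I is an additive subgroup? No
(2) For r ∈ ℤ_35 and a ∈ I: r·a ∈ I? No  [counterexample: r=2, a=10, r·a mod 35 = 20 ∉ I]

No, I is not an ideal of ℤ_35


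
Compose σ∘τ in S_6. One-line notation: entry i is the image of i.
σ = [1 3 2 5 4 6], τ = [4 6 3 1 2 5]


σ∘τ: apply τ first, then σ
1 →τ 4 →σ 5
2 →τ 6 →σ 6
3 →τ 3 →σ 2
4 →τ 1 →σ 1
5 →τ 2 →σ 3
6 →τ 5 →σ 4

σ∘τ = [5 6 2 1 3 4]


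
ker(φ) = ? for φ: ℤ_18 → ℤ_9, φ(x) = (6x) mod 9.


Kernel = preimage of identity
ker(φ) = {x ∈ ℤ_18 : 6x ≡ 0 (mod 9)}. Since 9 | 18, φ is well-defined. The kernel is the cyclic subgroup ⟨3⟩ of ℤ_18 (order 6), i.e. {0, 3, 6, 9, 12, 15}

ker(φ) = {0, 3, 6, 9, 12, 15}


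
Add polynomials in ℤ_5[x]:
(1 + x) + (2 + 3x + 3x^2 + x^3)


Add coefficients mod 5:
x^0: 1 + 2 = 3 (mod 5)
x^1: 1 + 3 = 4 (mod 5)
x^2: 0 + 3 = 3 (mod 5)
x^3: 0 + 1 = 1 (mod 5)
Result: 3 + 4x + 3x^2 + x^3

f + g = 3 + 4x + 3x^2 + x^3


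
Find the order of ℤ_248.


ℤ_n has n elements.

|ℤ_248| = 248


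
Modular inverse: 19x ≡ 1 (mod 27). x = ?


Use the extended Euclidean algorithm to write 1 = 19·s + 27·t; then s mod 27 is the inverse.
Euclidean algorithm:
  19 = 0·27 + 19
  27 = 1·19 + 8
  19 = 2·8 + 3
  8 = 2·3 + 2
  3 = 1·2 + 1
  2 = 2·1 + 0
gcd(19,27) = 1
Back-substitution gives: 19·(10) + 27·(-7) = 1
So 19⁻¹ ≡ 10 ≡ 10 (mod 27)
Check: 19 × 10 = 190 ≡ 1 (mod 27) ✓

19⁻¹ ≡ 10 (mod 27)


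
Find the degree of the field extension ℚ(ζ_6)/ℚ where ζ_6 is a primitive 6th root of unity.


[ℚ(ζ_n):ℚ] = deg Φ_n(x) = φ(n). Here φ(6) = 2

[ℚ(ζ_6)/ℚ where ζ_6 is a primitive 6th root of unity] = 2


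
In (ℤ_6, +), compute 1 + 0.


Operation: addition mod 6
1 + 0 = (a + b) mod 6 with a = 1, b = 0

1 + 0 = 1


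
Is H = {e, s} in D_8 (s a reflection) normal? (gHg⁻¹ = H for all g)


H = {e, s} in D_8 (s a reflection)
r·s·r⁻¹ = sr⁻² ≠ s for n ≥ 3, so {e, s} is not closed under conjugation

No, not a normal subgroup


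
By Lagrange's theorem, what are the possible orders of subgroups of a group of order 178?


Lagrange's theorem: |H| divides |G|
|G| = 178
Divisors of 178: 1, 2, 89, 178

Possible subgroup orders: {1, 2, 89, 178}


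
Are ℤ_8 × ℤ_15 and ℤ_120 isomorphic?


Comparing ℤ_8 × ℤ_15 and ℤ_120:
gcd(8,15) = 1, so ℤ_8 × ℤ_15 ≅ ℤ_120 (CRT)

Yes, ℤ_8 × ℤ_15 ≅ ℤ_120


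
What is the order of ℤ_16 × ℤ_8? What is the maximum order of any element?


|ℤ_16 × ℤ_8| = 16 × 8 = 128
Max element order = lcm(16,8) = 16
Cyclic? No (gcd=8)

|ℤ_16×ℤ_8| = 128, max element order = 16


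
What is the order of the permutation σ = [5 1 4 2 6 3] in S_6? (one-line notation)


Cycle decomposition: (1 5 6 3 4 2)
Cycle lengths: 6
Order = lcm(6) = 6

ord(σ) = 6


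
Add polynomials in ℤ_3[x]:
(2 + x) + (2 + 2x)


Add coefficients mod 3:
x^0: 2 + 2 = 1 (mod 3)
x^1: 1 + 2 = 0 (mod 3)
Result: 1

f + g = 1


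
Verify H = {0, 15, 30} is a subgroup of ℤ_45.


Subgroup test for H = {0, 15, 30} in (ℤ_45, +):
(1) 0 ∈ H? Yes
(2) Closure: for all a,b ∈ H, (a+b) mod 45 ∈ H? Yes
(3) Inverses: for all a ∈ H, -a mod 45 ∈ H? Yes

Yes, H is a subgroup of ℤ_45


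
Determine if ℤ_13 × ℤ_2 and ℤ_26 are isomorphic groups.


Comparing ℤ_13 × ℤ_2 and ℤ_26:
gcd(13,2) = 1, so ℤ_13 × ℤ_2 ≅ ℤ_26 (CRT)

Yes, ℤ_13 × ℤ_2 ≅ ℤ_26


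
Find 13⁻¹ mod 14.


Use the extended Euclidean algorithm to write 1 = 13·s + 14·t; then s mod 14 is the inverse.
Euclidean algorithm:
  13 = 0·14 + 13
  14 = 1·13 + 1
  13 = 13·1 + 0
gcd(13,14) = 1
Back-substitution gives: 13·(-1) + 14·(1) = 1
So 13⁻¹ ≡ -1 ≡ 13 (mod 14)
Check: 13 × 13 = 169 ≡ 1 (mod 14) ✓

13⁻¹ ≡ 13 (mod 14)


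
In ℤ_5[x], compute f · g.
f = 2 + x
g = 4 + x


Expand and collect like terms; reduce coefficients mod 5:
x^0: 2·4 = 8 ≡ 3 (mod 5)
x^1: 2·1 + 1·4 = 6 ≡ 1 (mod 5)
x^2: 1·1 = 1 ≡ 1 (mod 5)
Result: 3 + x + x^2

f · g = 3 + x + x^2


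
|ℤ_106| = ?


ℤ_n has n elements.

|ℤ_106| = 106


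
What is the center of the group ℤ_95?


Z(G) = {g ∈ G | gx = xg for all x ∈ G}
ℤ_95 is abelian, so Z(G) = G

Z(ℤ_95) = ℤ_95


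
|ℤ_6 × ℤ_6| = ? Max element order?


|ℤ_6 × ℤ_6| = 6 × 6 = 36
Max element order = lcm(6,6) = 6
Cyclic? No (gcd=6)

|ℤ_6×ℤ_6| = 36, max element order = 6


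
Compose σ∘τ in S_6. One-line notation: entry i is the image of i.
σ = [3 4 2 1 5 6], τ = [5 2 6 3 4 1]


σ∘τ: apply τ first, then σ
1 →τ 5 →σ 5
2 →τ 2 →σ 4
3 →τ 6 →σ 6
4 →τ 3 →σ 2
5 →τ 4 →σ 1
6 →τ 1 →σ 3

σ∘τ = [5 4 6 2 1 3]


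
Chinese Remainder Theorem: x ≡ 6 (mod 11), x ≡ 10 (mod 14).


m₁ = 11, m₂ = 14, gcd = 1, so CRT applies. M = m₁·m₂ = 154
Let M₁ = M/m₁ = 14, M₂ = M/m₂ = 11
Find y₁ ≡ M₁⁻¹ (mod m₁): 14⁻¹ ≡ 4 (mod 11)
Find y₂ ≡ M₂⁻¹ (mod m₂): 11⁻¹ ≡ 9 (mod 14)
x = a₁·M₁·y₁ + a₂·M₂·y₂ = 6·14·4 + 10·11·9 = 1326
Reduce mod 154: x ≡ 94
Check: 94 mod 11 = 6 ✓, 94 mod 14 = 10 ✓

x ≡ 94 (mod 154)


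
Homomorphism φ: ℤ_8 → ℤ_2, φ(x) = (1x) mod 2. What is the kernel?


Kernel = preimage of identity
ker(φ) = {x ∈ ℤ_8 : 1x ≡ 0 (mod 2)}. Since 2 | 8, φ is well-defined. The kernel is the cyclic subgroup ⟨2⟩ of ℤ_8 (order 4), i.e. {0, 2, 4, 6}

ker(φ) = {0, 2, 4, 6}


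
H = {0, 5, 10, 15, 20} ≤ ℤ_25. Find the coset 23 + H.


23 + H = {23 + h (mod 25) : h ∈ H}
23+0=23, 23+5=3, 23+10=8, 23+15=13, 23+20=18
23 + H = {3, 8, 13, 18, 23} = 3 + H

23 + H = {3, 8, 13, 18, 23}


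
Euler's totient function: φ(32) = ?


Factor n: 32 = 2^5
φ(n) = n · ∏(1 - 1/p) over distinct primes p | n
φ(32) = 32 · (1 - 1/2) = 16

φ(32) = 16


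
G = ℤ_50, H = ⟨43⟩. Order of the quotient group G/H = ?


|⟨43⟩| = n / gcd(43, 50) = 50 / 1 = 50
H is normal (ℤ_50 is abelian).
|G/H| = |G| / |H| = 50 / 50 = 1

|G/H| = 1


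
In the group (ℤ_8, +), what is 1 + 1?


Operation: addition mod 8
1 + 1 = (a + b) mod 8 with a = 1, b = 1

1 + 1 = 2


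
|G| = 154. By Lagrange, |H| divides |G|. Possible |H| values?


Lagrange's theorem: |H| divides |G|
|G| = 154
Divisors of 154: 1, 2, 7, 11, 14, 22, 77, 154

Possible subgroup orders: {1, 2, 7, 11, 14, 22, 77, 154}


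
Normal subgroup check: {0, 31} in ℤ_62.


H = {0, 31} in ℤ_62
ℤ_62 is abelian; every subgroup of an abelian group is normal

Yes, normal subgroup


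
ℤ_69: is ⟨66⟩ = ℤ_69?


g generates ℤ_n iff gcd(g, n) = 1
gcd(66, 69) = 3
Since gcd = 3 ≠ 1, ⟨66⟩ has order 23 < 69, so 66 is not a generator.

No, 66 does not generate ℤ_69


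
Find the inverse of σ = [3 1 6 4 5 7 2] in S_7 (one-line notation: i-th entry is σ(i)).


To find σ⁻¹, swap domain and range:
σ(1) = 3 → σ⁻¹(3) = 1
σ(2) = 1 → σ⁻¹(1) = 2
σ(3) = 6 → σ⁻¹(6) = 3
σ(4) = 4 → σ⁻¹(4) = 4
σ(5) = 5 → σ⁻¹(5) = 5
σ(6) = 7 → σ⁻¹(7) = 6
σ(7) = 2 → σ⁻¹(2) = 7

σ⁻¹ = [2 7 1 4 5 3 6]


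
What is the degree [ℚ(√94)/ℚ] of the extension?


√94 has minimal polynomial x² - 94 (irreducible over ℚ since 94 is squarefree)

[ℚ(√94)/ℚ] = 2


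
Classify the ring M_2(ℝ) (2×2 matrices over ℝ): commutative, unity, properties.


Matrix multiplication is non-commutative for n ≥ 2; the identity matrix I is the unity; singular matrices give zero divisors, so not an integral domain
Commutative: No
Integral domain: No
Has unity: Yes

M_2(ℝ) (2×2 matrices over ℝ): Commutative=No, Unity=Yes


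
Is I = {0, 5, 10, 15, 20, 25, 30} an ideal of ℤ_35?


Check ideal conditions for I = {0, 5, 10, 15, 20, 25, 30} in ℤ_35:
(1) I is an additive subgroup? Yes
(2) For r ∈ ℤ_35 and a ∈ I: r·a ∈ I? Yes

Yes, I is an ideal of ℤ_35


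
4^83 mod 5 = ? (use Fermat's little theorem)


Fermat's little theorem: if p is prime and gcd(a,p)=1, then a^(p-1) ≡ 1 (mod p)
p = 5 is prime, gcd(4,5) = 1
Reduce exponent: 83 mod 4 = 3
So 4^83 ≡ 4^3 (mod 5)
4^3 mod 5 = 4

4^83 ≡ 4 (mod 5)


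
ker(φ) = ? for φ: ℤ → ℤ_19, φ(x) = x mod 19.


Kernel = preimage of identity
ker(φ) = {x ∈ ℤ : x ≡ 0 (mod 19)} = 19ℤ = {0, ±19, ±38, ...}

ker(φ) = 19ℤ


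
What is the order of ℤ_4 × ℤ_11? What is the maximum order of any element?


|ℤ_4 × ℤ_11| = 4 × 11 = 44
Max element order = lcm(4,11) = 44
Cyclic? Yes (gcd=1)

|ℤ_4×ℤ_11| = 44, max element order = 44


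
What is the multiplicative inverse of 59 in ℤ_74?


Use the extended Euclidean algorithm to write 1 = 59·s + 74·t; then s mod 74 is the inverse.
Euclidean algorithm:
  59 = 0·74 + 59
  74 = 1·59 + 15
  59 = 3·15 + 14
  15 = 1·14 + 1
  14 = 14·1 + 0
gcd(59,74) = 1
Back-substitution gives: 59·(-5) + 74·(4) = 1
So 59⁻¹ ≡ -5 ≡ 69 (mod 74)
Check: 59 × 69 = 4071 ≡ 1 (mod 74) ✓

59⁻¹ ≡ 69 (mod 74)


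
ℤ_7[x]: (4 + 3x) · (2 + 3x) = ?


Expand and collect like terms; reduce coefficients mod 7:
x^0: 4·2 = 8 ≡ 1 (mod 7)
x^1: 4·3 + 3·2 = 18 ≡ 4 (mod 7)
x^2: 3·3 = 9 ≡ 2 (mod 7)
Result: 1 + 4x + 2x^2

f · g = 1 + 4x + 2x^2


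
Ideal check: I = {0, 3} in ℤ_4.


Check ideal conditions for I = {0, 3} in ℤ_4:
(1) I is an additive subgroup? No
(2) For r ∈ ℤ_4 and a ∈ I: r·a ∈ I? No  [counterexample: r=2, a=3, r·a mod 4 = 2 ∉ I]

No, I is not an ideal of ℤ_4


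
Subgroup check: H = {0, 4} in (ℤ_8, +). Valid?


Subgroup test for H = {0, 4} in (ℤ_8, +):
(1) 0 ∈ H? Yes
(2) Closure: for all a,b ∈ H, (a+b) mod 8 ∈ H? Yes
(3) Inverses: for all a ∈ H, -a mod 8 ∈ H? Yes

Yes, H is a subgroup of ℤ_8


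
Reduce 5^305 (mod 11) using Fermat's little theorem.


Fermat's little theorem: if p is prime and gcd(a,p)=1, then a^(p-1) ≡ 1 (mod p)
p = 11 is prime, gcd(5,11) = 1
Reduce exponent: 305 mod 10 = 5
So 5^305 ≡ 5^5 (mod 11)
5^5 mod 11 = 1

5^305 ≡ 1 (mod 11)


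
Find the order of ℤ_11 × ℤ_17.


|A × B| = |A| · |B|
|ℤ_11 × ℤ_17| = 11 × 17 = 187

|ℤ_11 × ℤ_17| = 187


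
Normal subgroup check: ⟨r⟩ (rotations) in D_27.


H = ⟨r⟩ (rotations) in D_27
The rotation subgroup ⟨r⟩ has index 2 in D_27, so it is normal

Yes, normal subgroup


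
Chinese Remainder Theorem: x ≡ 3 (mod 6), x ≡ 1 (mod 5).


m₁ = 6, m₂ = 5, gcd = 1, so CRT applies. M = m₁·m₂ = 30
Let M₁ = M/m₁ = 5, M₂ = M/m₂ = 6
Find y₁ ≡ M₁⁻¹ (mod m₁): 5⁻¹ ≡ 5 (mod 6)
Find y₂ ≡ M₂⁻¹ (mod m₂): 6⁻¹ ≡ 1 (mod 5)
x = a₁·M₁·y₁ + a₂·M₂·y₂ = 3·5·5 + 1·6·1 = 81
Reduce mod 30: x ≡ 21
Check: 21 mod 6 = 3 ✓, 21 mod 5 = 1 ✓

x ≡ 21 (mod 30)


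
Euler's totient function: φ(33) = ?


Factor n: 33 = 3 × 11
φ(n) = n · ∏(1 - 1/p) over distinct primes p | n
φ(33) = 33 · (1 - 1/3) · (1 - 1/11) = 20

φ(33) = 20


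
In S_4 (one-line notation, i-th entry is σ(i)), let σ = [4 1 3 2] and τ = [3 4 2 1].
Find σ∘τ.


σ∘τ: apply τ first, then σ
1 →τ 3 →σ 3
2 →τ 4 →σ 2
3 →τ 2 →σ 1
4 →τ 1 →σ 4

σ∘τ = [3 2 1 4]


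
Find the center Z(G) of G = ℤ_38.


Z(G) = {g ∈ G | gx = xg for all x ∈ G}
ℤ_38 is abelian, so Z(G) = G

Z(ℤ_38) = ℤ_38


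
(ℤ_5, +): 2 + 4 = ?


Operation: addition mod 5
2 + 4 = (a + b) mod 5 with a = 2, b = 4

2 + 4 = 1


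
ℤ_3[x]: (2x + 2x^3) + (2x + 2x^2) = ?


Add coefficients mod 3:
x^0: 0 + 0 = 0 (mod 3)
x^1: 2 + 2 = 1 (mod 3)
x^2: 0 + 2 = 2 (mod 3)
x^3: 2 + 0 = 2 (mod 3)
Result: x + 2x^2 + 2x^3

f + g = x + 2x^2 + 2x^3


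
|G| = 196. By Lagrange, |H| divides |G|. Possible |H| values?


Lagrange's theorem: |H| divides |G|
|G| = 196
Divisors of 196: 1, 2, 4, 7, 14, 28, 49, 98, 196

Possible subgroup orders: {1, 2, 4, 7, 14, 28, 49, 98, 196}


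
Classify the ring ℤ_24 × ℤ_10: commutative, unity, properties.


Direct product ring; commutative with unity (1,1); but (1,0)·(0,1) = (0,0) gives zero divisors, so not an integral domain
Commutative: Yes
Integral domain: No
Has unity: Yes

ℤ_24 × ℤ_10: Commutative=Yes, Unity=Yes


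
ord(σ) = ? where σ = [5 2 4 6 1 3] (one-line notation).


Cycle decomposition: (1 5) (3 4 6)
Cycle lengths: 2, 3
Order = lcm(2, 3) = 6

ord(σ) = 6


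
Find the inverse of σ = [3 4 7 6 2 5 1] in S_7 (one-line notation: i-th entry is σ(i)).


To find σ⁻¹, swap domain and range:
σ(1) = 3 → σ⁻¹(3) = 1
σ(2) = 4 → σ⁻¹(4) = 2
σ(3) = 7 → σ⁻¹(7) = 3
σ(4) = 6 → σ⁻¹(6) = 4
σ(5) = 2 → σ⁻¹(2) = 5
σ(6) = 5 → σ⁻¹(5) = 6
σ(7) = 1 → σ⁻¹(1) = 7

σ⁻¹ = [7 5 1 2 6 4 3]


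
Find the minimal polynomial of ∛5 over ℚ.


∛5 satisfies x³ - 5 = 0, irreducible over ℚ (no rational root; 5 is not a perfect cube)

Minimal polynomial: x³ - 5


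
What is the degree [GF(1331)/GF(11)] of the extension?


GF(1331) = GF(11^3), so the extension degree is 3

[GF(1331)/GF(11)] = 3


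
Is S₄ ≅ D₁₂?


Comparing S₄ and D₁₂:
S₄ has trivial center; D₁₂ has center {e, r⁶}

No, S₄ ≇ D₁₂


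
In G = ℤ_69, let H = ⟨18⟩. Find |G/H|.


|⟨18⟩| = n / gcd(18, 69) = 69 / 3 = 23
H is normal (ℤ_69 is abelian).
|G/H| = |G| / |H| = 69 / 23 = 3

|G/H| = 3


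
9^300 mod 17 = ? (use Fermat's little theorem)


Fermat's little theorem: if p is prime and gcd(a,p)=1, then a^(p-1) ≡ 1 (mod p)
p = 17 is prime, gcd(9,17) = 1
Reduce exponent: 300 mod 16 = 12
So 9^300 ≡ 9^12 (mod 17)
9^12 mod 17 = 16

9^300 ≡ 16 (mod 17)


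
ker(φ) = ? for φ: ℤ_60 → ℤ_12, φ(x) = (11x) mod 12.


Kernel = preimage of identity
ker(φ) = {x ∈ ℤ_60 : 11x ≡ 0 (mod 12)}. Since 12 | 60, φ is well-defined. The kernel is the cyclic subgroup ⟨12⟩ of ℤ_60 (order 5), i.e. {0, 12, 24, 36, 48}

ker(φ) = {0, 12, 24, 36, 48}


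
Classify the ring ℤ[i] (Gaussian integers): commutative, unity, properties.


ℤ[i] is a commutative integral domain with unity 1 (in fact a Euclidean domain)
Commutative: Yes
Integral domain: Yes
Has unity: Yes

ℤ[i] (Gaussian integers): Commutative=Yes, Unity=Yes


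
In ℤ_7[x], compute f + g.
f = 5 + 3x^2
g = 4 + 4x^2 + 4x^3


Add coefficients mod 7:
x^0: 5 + 4 = 2 (mod 7)
x^1: 0 + 0 = 0 (mod 7)
x^2: 3 + 4 = 0 (mod 7)
x^3: 0 + 4 = 4 (mod 7)
Result: 2 + 4x^3

f + g = 2 + 4x^3


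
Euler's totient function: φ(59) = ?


Factor n: 59 = 59
φ(n) = n · ∏(1 - 1/p) over distinct primes p | n
φ(59) = 59 · (1 - 1/59) = 58

φ(59) = 58


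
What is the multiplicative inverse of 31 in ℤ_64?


Use the extended Euclidean algorithm to write 1 = 31·s + 64·t; then s mod 64 is the inverse.
Euclidean algorithm:
  31 = 0·64 + 31
  64 = 2·31 + 2
  31 = 15·2 + 1
  2 = 2·1 + 0
gcd(31,64) = 1
Back-substitution gives: 31·(31) + 64·(-15) = 1
So 31⁻¹ ≡ 31 ≡ 31 (mod 64)
Check: 31 × 31 = 961 ≡ 1 (mod 64) ✓

31⁻¹ ≡ 31 (mod 64)


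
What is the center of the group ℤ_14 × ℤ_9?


Z(G) = {g ∈ G | gx = xg for all x ∈ G}
Direct product of abelian groups is abelian, so Z(G) = G

Z(ℤ_14 × ℤ_9) = ℤ_14 × ℤ_9


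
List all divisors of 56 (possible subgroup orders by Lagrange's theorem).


Lagrange's theorem: |H| divides |G|
|G| = 56
Divisors of 56: 1, 2, 4, 7, 8, 14, 28, 56

Possible subgroup orders: {1, 2, 4, 7, 8, 14, 28, 56}


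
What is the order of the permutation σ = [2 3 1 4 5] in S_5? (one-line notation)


Cycle decomposition: (1 2 3)
Cycle lengths: 3
Order = lcm(3) = 3

ord(σ) = 3


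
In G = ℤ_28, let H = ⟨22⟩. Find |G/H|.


|⟨22⟩| = n / gcd(22, 28) = 28 / 2 = 14
H is normal (ℤ_28 is abelian).
|G/H| = |G| / |H| = 28 / 14 = 2

|G/H| = 2


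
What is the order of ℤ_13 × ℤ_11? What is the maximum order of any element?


|ℤ_13 × ℤ_11| = 13 × 11 = 143
Max element order = lcm(13,11) = 143
Cyclic? Yes (gcd=1)

|ℤ_13×ℤ_11| = 143, max element order = 143


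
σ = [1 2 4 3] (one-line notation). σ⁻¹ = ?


To find σ⁻¹, swap domain and range:
σ(1) = 1 → σ⁻¹(1) = 1
σ(2) = 2 → σ⁻¹(2) = 2
σ(3) = 4 → σ⁻¹(4) = 3
σ(4) = 3 → σ⁻¹(3) = 4

σ⁻¹ = [1 2 4 3]


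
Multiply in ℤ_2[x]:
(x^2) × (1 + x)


Expand and collect like terms; reduce coefficients mod 2:
x^0: 0·1 = 0 ≡ 0 (mod 2)
x^1: 0·1 + 0·1 = 0 ≡ 0 (mod 2)
x^2: 0·1 + 1·1 = 1 ≡ 1 (mod 2)
x^3: 1·1 = 1 ≡ 1 (mod 2)
Result: x^2 + x^3

f · g = x^2 + x^3


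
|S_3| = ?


|S_n| = n! (number of permutations of n symbols)
|S_3| = 3! = 6

|S_3| = 6


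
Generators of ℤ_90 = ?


g generates ℤ_n iff gcd(g,n) = 1
Prime factors of 90: 2, 3, 5
Generators are g ∈ {1,...,89} not divisible by any of these primes.
Generators: {1, 7, 11, 13, 17, 19, 23, 29, 31, 37, 41, 43, 47, 49, 53, 59, 61, 67, 71, 73, 77, 79, 83, 89}
Number of generators = φ(90) = 24

Generators of ℤ_90 = {1, 7, 11, 13, 17, 19, 23, 29, 31, 37, 41, 43, 47, 49, 53, 59, 61, 67, 71, 73, 77, 79, 83, 89}


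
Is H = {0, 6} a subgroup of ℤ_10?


Subgroup test for H = {0, 6} in (ℤ_10, +):
(1) 0 ∈ H? Yes
(2) Closure: for all a,b ∈ H, (a+b) mod 10 ∈ H? No  [counterexample: 6 + 6 = 2 ∉ H]
(3) Inverses: for all a ∈ H, -a mod 10 ∈ H? No

No, H is not a subgroup of ℤ_10


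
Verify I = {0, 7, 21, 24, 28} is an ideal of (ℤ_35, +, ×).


Check ideal conditions for I = {0, 7, 21, 24, 28} in ℤ_35:
(1) I is an additive subgroup? No
(2) For r ∈ ℤ_35 and a ∈ I: r·a ∈ I? No  [counterexample: r=2, a=7, r·a mod 35 = 14 ∉ I]

No, I is not an ideal of ℤ_35


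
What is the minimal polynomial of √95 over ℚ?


√95 satisfies x² - 95 = 0, irreducible over ℚ since 95 is squarefree

Minimal polynomial: x² - 95


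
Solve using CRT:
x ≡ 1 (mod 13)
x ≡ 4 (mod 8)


m₁ = 13, m₂ = 8, gcd = 1, so CRT applies. M = m₁·m₂ = 104
Let M₁ = M/m₁ = 8, M₂ = M/m₂ = 13
Find y₁ ≡ M₁⁻¹ (mod m₁): 8⁻¹ ≡ 5 (mod 13)
Find y₂ ≡ M₂⁻¹ (mod m₂): 13⁻¹ ≡ 5 (mod 8)
x = a₁·M₁·y₁ + a₂·M₂·y₂ = 1·8·5 + 4·13·5 = 300
Reduce mod 104: x ≡ 92
Check: 92 mod 13 = 1 ✓, 92 mod 8 = 4 ✓

x ≡ 92 (mod 104)


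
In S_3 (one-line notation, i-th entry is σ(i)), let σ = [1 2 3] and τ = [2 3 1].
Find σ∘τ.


σ∘τ: apply τ first, then σ
1 →τ 2 →σ 2
2 →τ 3 →σ 3
3 →τ 1 →σ 1

σ∘τ = [2 3 1]


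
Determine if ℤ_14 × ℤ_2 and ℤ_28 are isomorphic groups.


Comparing ℤ_14 × ℤ_2 and ℤ_28:
gcd(14,2) = 2 ≠ 1. Max element order in ℤ_14×ℤ_2 is lcm(14,2) = 14 < 28, so it has no element of order 28

No, ℤ_14 × ℤ_2 ≇ ℤ_28


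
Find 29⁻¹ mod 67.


Use the extended Euclidean algorithm to write 1 = 29·s + 67·t; then s mod 67 is the inverse.
Euclidean algorithm:
  29 = 0·67 + 29
  67 = 2·29 + 9
  29 = 3·9 + 2
  9 = 4·2 + 1
  2 = 2·1 + 0
gcd(29,67) = 1
Back-substitution gives: 29·(-30) + 67·(13) = 1
So 29⁻¹ ≡ -30 ≡ 37 (mod 67)
Check: 29 × 37 = 1073 ≡ 1 (mod 67) ✓

29⁻¹ ≡ 37 (mod 67)


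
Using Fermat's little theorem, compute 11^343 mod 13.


Fermat's little theorem: if p is prime and gcd(a,p)=1, then a^(p-1) ≡ 1 (mod p)
p = 13 is prime, gcd(11,13) = 1
Reduce exponent: 343 mod 12 = 7
So 11^343 ≡ 11^7 (mod 13)
11^7 mod 13 = 2

11^343 ≡ 2 (mod 13)


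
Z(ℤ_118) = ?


Z(G) = {g ∈ G | gx = xg for all x ∈ G}
ℤ_118 is abelian, so Z(G) = G

Z(ℤ_118) = ℤ_118


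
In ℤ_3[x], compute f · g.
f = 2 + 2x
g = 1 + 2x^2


Expand and collect like terms; reduce coefficients mod 3:
x^0: 2·1 = 2 ≡ 2 (mod 3)
x^1: 2·0 + 2·1 = 2 ≡ 2 (mod 3)
x^2: 2·2 + 2·0 = 4 ≡ 1 (mod 3)
x^3: 2·2 = 4 ≡ 1 (mod 3)
Result: 2 + 2x + x^2 + x^3

f · g = 2 + 2x + x^2 + x^3


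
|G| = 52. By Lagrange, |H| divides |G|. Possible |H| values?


Lagrange's theorem: |H| divides |G|
|G| = 52
Divisors of 52: 1, 2, 4, 13, 26, 52

Possible subgroup orders: {1, 2, 4, 13, 26, 52}


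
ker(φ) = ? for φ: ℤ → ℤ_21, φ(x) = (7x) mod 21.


Kernel = preimage of identity
ker(φ) = {x ∈ ℤ : 7x ≡ 0 (mod 21)}. gcd(7,21) = 7, so 7x ≡ 0 (mod 21) ⟺ x ≡ 0 (mod 21/7 = 3). Hence ker(φ) = 3ℤ

ker(φ) = 3ℤ


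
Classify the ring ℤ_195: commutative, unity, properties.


ℤ_195 is a commutative ring with unity 1; 195 = 3×65 is composite, so 3·65 ≡ 0 gives zero divisors (not an integral domain)
Commutative: Yes
Integral domain: No
Has unity: Yes

ℤ_195: Commutative=Yes, Unity=Yes


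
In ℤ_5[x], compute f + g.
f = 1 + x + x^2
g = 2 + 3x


Add coefficients mod 5:
x^0: 1 + 2 = 3 (mod 5)
x^1: 1 + 3 = 4 (mod 5)
x^2: 1 + 0 = 1 (mod 5)
Result: 3 + 4x + x^2

f + g = 3 + 4x + x^2


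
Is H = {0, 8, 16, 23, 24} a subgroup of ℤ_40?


Subgroup test for H = {0, 8, 16, 23, 24} in (ℤ_40, +):
(1) 0 ∈ H? Yes
(2) Closure: for all a,b ∈ H, (a+b) mod 40 ∈ H? No  [counterexample: 8 + 23 = 31 ∉ H]
(3) Inverses: for all a ∈ H, -a mod 40 ∈ H? No

No, H is not a subgroup of ℤ_40


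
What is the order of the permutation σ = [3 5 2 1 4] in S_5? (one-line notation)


Cycle decomposition: (1 3 2 5 4)
Cycle lengths: 5
Order = lcm(5) = 5

ord(σ) = 5


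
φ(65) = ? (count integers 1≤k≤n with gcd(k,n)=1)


Factor n: 65 = 5 × 13
φ(n) = n · ∏(1 - 1/p) over distinct primes p | n
φ(65) = 65 · (1 - 1/5) · (1 - 1/13) = 48

φ(65) = 48


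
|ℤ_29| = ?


ℤ_n has n elements.

|ℤ_29| = 29


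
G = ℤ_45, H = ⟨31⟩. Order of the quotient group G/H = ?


|⟨31⟩| = n / gcd(31, 45) = 45 / 1 = 45
H is normal (ℤ_45 is abelian).
|G/H| = |G| / |H| = 45 / 45 = 1

|G/H| = 1


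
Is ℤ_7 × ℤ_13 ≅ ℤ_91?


Comparing ℤ_7 × ℤ_13 and ℤ_91:
gcd(7,13) = 1, so ℤ_7 × ℤ_13 ≅ ℤ_91 (CRT)

Yes, ℤ_7 × ℤ_13 ≅ ℤ_91


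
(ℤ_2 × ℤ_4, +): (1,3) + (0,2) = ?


Operation: componentwise addition mod (2, 4)
(1,3) + (0,2) = ((a₁+b₁) mod 2, (a₂+b₂) mod 4) with a = (1,3), b = (0,2)

(1,3) + (0,2) = (1,1)


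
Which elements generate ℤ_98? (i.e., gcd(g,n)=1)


g generates ℤ_n iff gcd(g,n) = 1
Prime factors of 98: 2, 7
Generators are g ∈ {1,...,97} not divisible by any of these primes.
Generators: {1, 3, 5, 9, 11, 13, 15, 17, 19, 23, 25, 27, 29, 31, 33, 37, 39, 41, 43, 45, 47, 51, 53, 55, 57, 59, 61, 65, 67, 69, 71, 73, 75, 79, 81, 83, 85, 87, 89, 93, 95, 97}
Number of generators = φ(98) = 42

Generators of ℤ_98 = {1, 3, 5, 9, 11, 13, 15, 17, 19, 23, 25, 27, 29, 31, 33, 37, 39, 41, 43, 45, 47, 51, 53, 55, 57, 59, 61, 65, 67, 69, 71, 73, 75, 79, 81, 83, 85, 87, 89, 93, 95, 97}


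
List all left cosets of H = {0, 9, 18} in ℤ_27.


H = {0, 9, 18}, |H| = 3
Number of cosets = |G|/|H| = 27/3 = 9
0 + H = {0, 9, 18}
1 + H = {1, 10, 19}
2 + H = {2, 11, 20}
3 + H = {3, 12, 21}
4 + H = {4, 13, 22}
5 + H = {5, 14, 23}
6 + H = {6, 15, 24}
7 + H = {7, 16, 25}
8 + H = {8, 17, 26}

Cosets: 0+H={0,9,18}; 1+H={1,10,19}; 2+H={2,11,20}; 3+H={3,12,21}; 4+H={4,13,22}; 5+H={5,14,23}; 6+H={6,15,24}; 7+H={7,16,25}; 8+H={8,17,26}


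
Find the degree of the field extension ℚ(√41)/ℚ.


√41 has minimal polynomial x² - 41 (irreducible over ℚ since 41 is squarefree)

[ℚ(√41)/ℚ] = 2


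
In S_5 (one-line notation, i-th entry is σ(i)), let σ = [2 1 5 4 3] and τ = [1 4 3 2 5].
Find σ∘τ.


σ∘τ: apply τ first, then σ
1 →τ 1 →σ 2
2 →τ 4 →σ 4
3 →τ 3 →σ 5
4 →τ 2 →σ 1
5 →τ 5 →σ 3

σ∘τ = [2 4 5 1 3]


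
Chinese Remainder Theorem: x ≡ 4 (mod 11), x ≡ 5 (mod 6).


m₁ = 11, m₂ = 6, gcd = 1, so CRT applies. M = m₁·m₂ = 66
Let M₁ = M/m₁ = 6, M₂ = M/m₂ = 11
Find y₁ ≡ M₁⁻¹ (mod m₁): 6⁻¹ ≡ 2 (mod 11)
Find y₂ ≡ M₂⁻¹ (mod m₂): 11⁻¹ ≡ 5 (mod 6)
x = a₁·M₁·y₁ + a₂·M₂·y₂ = 4·6·2 + 5·11·5 = 323
Reduce mod 66: x ≡ 59
Check: 59 mod 11 = 4 ✓, 59 mod 6 = 5 ✓

x ≡ 59 (mod 66)


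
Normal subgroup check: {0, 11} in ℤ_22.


H = {0, 11} in ℤ_22
ℤ_22 is abelian; every subgroup of an abelian group is normal

Yes, normal subgroup


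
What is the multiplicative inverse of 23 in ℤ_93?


Use the extended Euclidean algorithm to write 1 = 23·s + 93·t; then s mod 93 is the inverse.
Euclidean algorithm:
  23 = 0·93 + 23
  93 = 4·23 + 1
  23 = 23·1 + 0
gcd(23,93) = 1
Back-substitution gives: 23·(-4) + 93·(1) = 1
So 23⁻¹ ≡ -4 ≡ 89 (mod 93)
Check: 23 × 89 = 2047 ≡ 1 (mod 93) ✓

23⁻¹ ≡ 89 (mod 93)


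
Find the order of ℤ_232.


ℤ_n has n elements.

|ℤ_232| = 232


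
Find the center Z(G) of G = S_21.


Z(G) = {g ∈ G | gx = xg for all x ∈ G}
S_n is non-abelian for n ≥ 3; Z(S_21) is trivial

Z(S_21) = {e}


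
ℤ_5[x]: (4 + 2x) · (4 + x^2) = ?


Expand and collect like terms; reduce coefficients mod 5:
x^0: 4·4 = 16 ≡ 1 (mod 5)
x^1: 4·0 + 2·4 = 8 ≡ 3 (mod 5)
x^2: 4·1 + 2·0 = 4 ≡ 4 (mod 5)
x^3: 2·1 = 2 ≡ 2 (mod 5)
Result: 1 + 3x + 4x^2 + 2x^3

f · g = 1 + 3x + 4x^2 + 2x^3


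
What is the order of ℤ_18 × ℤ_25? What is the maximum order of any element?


|ℤ_18 × ℤ_25| = 18 × 25 = 450
Max element order = lcm(18,25) = 450
Cyclic? Yes (gcd=1)

|ℤ_18×ℤ_25| = 450, max element order = 450


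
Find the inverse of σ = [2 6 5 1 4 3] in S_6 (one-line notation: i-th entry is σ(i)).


To find σ⁻¹, swap domain and range:
σ(1) = 2 → σ⁻¹(2) = 1
σ(2) = 6 → σ⁻¹(6) = 2
σ(3) = 5 → σ⁻¹(5) = 3
σ(4) = 1 → σ⁻¹(1) = 4
σ(5) = 4 → σ⁻¹(4) = 5
σ(6) = 3 → σ⁻¹(3) = 6

σ⁻¹ = [4 1 6 5 3 2]


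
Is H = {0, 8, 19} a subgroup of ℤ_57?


Subgroup test for H = {0, 8, 19} in (ℤ_57, +):
(1) 0 ∈ H? Yes
(2) Closure: for all a,b ∈ H, (a+b) mod 57 ∈ H? No  [counterexample: 8 + 8 = 16 ∉ H]
(3) Inverses: for all a ∈ H, -a mod 57 ∈ H? No

No, H is not a subgroup of ℤ_57


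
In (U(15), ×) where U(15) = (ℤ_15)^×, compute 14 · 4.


Operation: multiplication mod 15
14 · 4 = (a × b) mod 15 with a = 14, b = 4

14 · 4 = 11


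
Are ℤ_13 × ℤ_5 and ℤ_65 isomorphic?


Comparing ℤ_13 × ℤ_5 and ℤ_65:
gcd(13,5) = 1, so ℤ_13 × ℤ_5 ≅ ℤ_65 (CRT)

Yes, ℤ_13 × ℤ_5 ≅ ℤ_65


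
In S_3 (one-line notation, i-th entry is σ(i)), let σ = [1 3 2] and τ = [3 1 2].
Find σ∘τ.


σ∘τ: apply τ first, then σ
1 →τ 3 →σ 2
2 →τ 1 →σ 1
3 →τ 2 →σ 3

σ∘τ = [2 1 3]


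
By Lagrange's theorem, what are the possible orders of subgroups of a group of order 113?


Lagrange's theorem: |H| divides |G|
|G| = 113
Divisors of 113: 1, 113

Possible subgroup orders: {1, 113}


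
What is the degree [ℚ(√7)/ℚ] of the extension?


√7 has minimal polynomial x² - 7 (irreducible over ℚ since 7 is squarefree)

[ℚ(√7)/ℚ] = 2


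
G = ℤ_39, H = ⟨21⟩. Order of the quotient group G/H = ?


|⟨21⟩| = n / gcd(21, 39) = 39 / 3 = 13
H is normal (ℤ_39 is abelian).
|G/H| = |G| / |H| = 39 / 13 = 3

|G/H| = 3


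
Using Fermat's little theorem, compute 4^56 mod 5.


Fermat's little theorem: if p is prime and gcd(a,p)=1, then a^(p-1) ≡ 1 (mod p)
p = 5 is prime, gcd(4,5) = 1
Reduce exponent: 56 mod 4 = 0
So 4^56 ≡ 4^0 (mod 5)
4^0 = 1

4^56 ≡ 1 (mod 5)


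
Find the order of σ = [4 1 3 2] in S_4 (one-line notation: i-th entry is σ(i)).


Cycle decomposition: (1 4 2)
Cycle lengths: 3
Order = lcm(3) = 3

ord(σ) = 3


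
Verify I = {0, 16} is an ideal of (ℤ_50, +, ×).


Check ideal conditions for I = {0, 16} in ℤ_50:
(1) I is an additive subgroup? No
(2) For r ∈ ℤ_50 and a ∈ I: r·a ∈ I? No  [counterexample: r=2, a=16, r·a mod 50 = 32 ∉ I]

No, I is not an ideal of ℤ_50


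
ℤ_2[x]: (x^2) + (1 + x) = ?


Add coefficients mod 2:
x^0: 0 + 1 = 1 (mod 2)
x^1: 0 + 1 = 1 (mod 2)
x^2: 1 + 0 = 1 (mod 2)
Result: 1 + x + x^2

f + g = 1 + x + x^2


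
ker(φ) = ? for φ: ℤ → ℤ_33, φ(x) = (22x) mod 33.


Kernel = preimage of identity
ker(φ) = {x ∈ ℤ : 22x ≡ 0 (mod 33)}. gcd(22,33) = 11, so 22x ≡ 0 (mod 33) ⟺ x ≡ 0 (mod 33/11 = 3). Hence ker(φ) = 3ℤ

ker(φ) = 3ℤ


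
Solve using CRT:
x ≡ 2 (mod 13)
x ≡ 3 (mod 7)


m₁ = 13, m₂ = 7, gcd = 1, so CRT applies. M = m₁·m₂ = 91
Let M₁ = M/m₁ = 7, M₂ = M/m₂ = 13
Find y₁ ≡ M₁⁻¹ (mod m₁): 7⁻¹ ≡ 2 (mod 13)
Find y₂ ≡ M₂⁻¹ (mod m₂): 13⁻¹ ≡ 6 (mod 7)
x = a₁·M₁·y₁ + a₂·M₂·y₂ = 2·7·2 + 3·13·6 = 262
Reduce mod 91: x ≡ 80
Check: 80 mod 13 = 2 ✓, 80 mod 7 = 3 ✓

x ≡ 80 (mod 91)


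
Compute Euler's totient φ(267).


Factor n: 267 = 3 × 89
φ(n) = n · ∏(1 - 1/p) over distinct primes p | n
φ(267) = 267 · (1 - 1/3) · (1 - 1/89) = 176

φ(267) = 176


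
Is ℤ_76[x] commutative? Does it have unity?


ℤ_76 has zero divisors (2·38 ≡ 0), and these lift to constant zero divisors in ℤ_76[x]; so not an integral domain
Commutative: Yes
Integral domain: No
Has unity: Yes

ℤ_76[x]: Commutative=Yes, Unity=Yes


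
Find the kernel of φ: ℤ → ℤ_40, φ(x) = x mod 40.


Kernel = preimage of identity
ker(φ) = {x ∈ ℤ : x ≡ 0 (mod 40)} = 40ℤ = {0, ±40, ±80, ...}

ker(φ) = 40ℤ


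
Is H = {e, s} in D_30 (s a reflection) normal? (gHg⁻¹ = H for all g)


H = {e, s} in D_30 (s a reflection)
r·s·r⁻¹ = sr⁻² ≠ s for n ≥ 3, so {e, s} is not closed under conjugation

No, not a normal subgroup


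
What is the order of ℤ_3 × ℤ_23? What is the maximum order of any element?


|ℤ_3 × ℤ_23| = 3 × 23 = 69
Max element order = lcm(3,23) = 69
Cyclic? Yes (gcd=1)

|ℤ_3×ℤ_23| = 69, max element order = 69


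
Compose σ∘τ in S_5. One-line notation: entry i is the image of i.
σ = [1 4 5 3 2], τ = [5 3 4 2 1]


σ∘τ: apply τ first, then σ
1 →τ 5 →σ 2
2 →τ 3 →σ 5
3 →τ 4 →σ 3
4 →τ 2 →σ 4
5 →τ 1 →σ 1

σ∘τ = [2 5 3 4 1]


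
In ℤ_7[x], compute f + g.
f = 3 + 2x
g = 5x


Add coefficients mod 7:
x^0: 3 + 0 = 3 (mod 7)
x^1: 2 + 5 = 0 (mod 7)
Result: 3

f + g = 3


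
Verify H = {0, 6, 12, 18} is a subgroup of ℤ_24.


Subgroup test for H = {0, 6, 12, 18} in (ℤ_24, +):
(1) 0 ∈ H? Yes
(2) Closure: for all a,b ∈ H, (a+b) mod 24 ∈ H? Yes
(3) Inverses: for all a ∈ H, -a mod 24 ∈ H? Yes

Yes, H is a subgroup of ℤ_24


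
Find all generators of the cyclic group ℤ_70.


g generates ℤ_n iff gcd(g,n) = 1
Prime factors of 70: 2, 5, 7
Generators are g ∈ {1,...,69} not divisible by any of these primes.
Generators: {1, 3, 9, 11, 13, 17, 19, 23, 27, 29, 31, 33, 37, 39, 41, 43, 47, 51, 53, 57, 59, 61, 67, 69}
Number of generators = φ(70) = 24

Generators of ℤ_70 = {1, 3, 9, 11, 13, 17, 19, 23, 27, 29, 31, 33, 37, 39, 41, 43, 47, 51, 53, 57, 59, 61, 67, 69}


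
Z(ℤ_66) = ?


Z(G) = {g ∈ G | gx = xg for all x ∈ G}
ℤ_66 is abelian, so Z(G) = G

Z(ℤ_66) = ℤ_66


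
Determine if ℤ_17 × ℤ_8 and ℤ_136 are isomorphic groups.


Comparing ℤ_17 × ℤ_8 and ℤ_136:
gcd(17,8) = 1, so ℤ_17 × ℤ_8 ≅ ℤ_136 (CRT)

Yes, ℤ_17 × ℤ_8 ≅ ℤ_136


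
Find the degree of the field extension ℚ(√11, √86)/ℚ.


[ℚ(√11,√86):ℚ] = [ℚ(√11,√86):ℚ(√11)]·[ℚ(√11):ℚ] = 2·2 = 4

[ℚ(√11, √86)/ℚ] = 4


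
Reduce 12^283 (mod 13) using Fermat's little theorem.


Fermat's little theorem: if p is prime and gcd(a,p)=1, then a^(p-1) ≡ 1 (mod p)
p = 13 is prime, gcd(12,13) = 1
Reduce exponent: 283 mod 12 = 7
So 12^283 ≡ 12^7 (mod 13)
12^7 mod 13 = 12

12^283 ≡ 12 (mod 13)


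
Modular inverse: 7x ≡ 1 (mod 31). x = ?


Use the extended Euclidean algorithm to write 1 = 7·s + 31·t; then s mod 31 is the inverse.
Euclidean algorithm:
  7 = 0·31 + 7
  31 = 4·7 + 3
  7 = 2·3 + 1
  3 = 3·1 + 0
gcd(7,31) = 1
Back-substitution gives: 7·(9) + 31·(-2) = 1
So 7⁻¹ ≡ 9 ≡ 9 (mod 31)
Check: 7 × 9 = 63 ≡ 1 (mod 31) ✓

7⁻¹ ≡ 9 (mod 31)


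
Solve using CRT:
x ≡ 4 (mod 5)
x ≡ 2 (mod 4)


m₁ = 5, m₂ = 4, gcd = 1, so CRT applies. M = m₁·m₂ = 20
Let M₁ = M/m₁ = 4, M₂ = M/m₂ = 5
Find y₁ ≡ M₁⁻¹ (mod m₁): 4⁻¹ ≡ 4 (mod 5)
Find y₂ ≡ M₂⁻¹ (mod m₂): 5⁻¹ ≡ 1 (mod 4)
x = a₁·M₁·y₁ + a₂·M₂·y₂ = 4·4·4 + 2·5·1 = 74
Reduce mod 20: x ≡ 14
Check: 14 mod 5 = 4 ✓, 14 mod 4 = 2 ✓

x ≡ 14 (mod 20)


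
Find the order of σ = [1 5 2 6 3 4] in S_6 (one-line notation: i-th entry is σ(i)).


Cycle decomposition: (2 5 3) (4 6)
Cycle lengths: 3, 2
Order = lcm(3, 2) = 6

ord(σ) = 6


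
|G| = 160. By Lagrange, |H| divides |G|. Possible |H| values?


Lagrange's theorem: |H| divides |G|
|G| = 160
Divisors of 160: 1, 2, 4, 5, 8, 10, 16, 20, 32, 40, 80, 160

Possible subgroup orders: {1, 2, 4, 5, 8, 10, 16, 20, 32, 40, 80, 160}


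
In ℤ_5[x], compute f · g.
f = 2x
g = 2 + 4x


Expand and collect like terms; reduce coefficients mod 5:
x^0: 0·2 = 0 ≡ 0 (mod 5)
x^1: 0·4 + 2·2 = 4 ≡ 4 (mod 5)
x^2: 2·4 = 8 ≡ 3 (mod 5)
Result: 4x + 3x^2

f · g = 4x + 3x^2


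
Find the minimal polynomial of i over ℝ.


i satisfies x² + 1 = 0, irreducible over ℝ

Minimal polynomial: x² + 1


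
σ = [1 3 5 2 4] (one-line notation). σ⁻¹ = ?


To find σ⁻¹, swap domain and range:
σ(1) = 1 → σ⁻¹(1) = 1
σ(2) = 3 → σ⁻¹(3) = 2
σ(3) = 5 → σ⁻¹(5) = 3
σ(4) = 2 → σ⁻¹(2) = 4
σ(5) = 4 → σ⁻¹(4) = 5

σ⁻¹ = [1 4 2 5 3]


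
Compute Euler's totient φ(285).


Factor n: 285 = 3 × 5 × 19
φ(n) = n · ∏(1 - 1/p) over distinct primes p | n
φ(285) = 285 · (1 - 1/3) · (1 - 1/5) · (1 - 1/19) = 144

φ(285) = 144


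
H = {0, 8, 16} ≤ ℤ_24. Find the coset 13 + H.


13 + H = {13 + h (mod 24) : h ∈ H}
13+0=13, 13+8=21, 13+16=5
13 + H = {5, 13, 21} = 5 + H

13 + H = {5, 13, 21}


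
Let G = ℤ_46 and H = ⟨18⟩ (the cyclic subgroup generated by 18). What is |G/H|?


|⟨18⟩| = n / gcd(18, 46) = 46 / 2 = 23
H is normal (ℤ_46 is abelian).
|G/H| = |G| / |H| = 46 / 23 = 2

|G/H| = 2


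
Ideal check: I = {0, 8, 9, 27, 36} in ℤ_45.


Check ideal conditions for I = {0, 8, 9, 27, 36} in ℤ_45:
(1) I is an additive subgroup? No
(2) For r ∈ ℤ_45 and a ∈ I: r·a ∈ I? No  [counterexample: r=2, a=8, r·a mod 45 = 16 ∉ I]

No, I is not an ideal of ℤ_45


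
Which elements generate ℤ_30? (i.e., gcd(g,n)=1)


g generates ℤ_n iff gcd(g,n) = 1
Prime factors of 30: 2, 3, 5
Generators are g ∈ {1,...,29} not divisible by any of these primes.
Generators: {1, 7, 11, 13, 17, 19, 23, 29}
Number of generators = φ(30) = 8

Generators of ℤ_30 = {1, 7, 11, 13, 17, 19, 23, 29}


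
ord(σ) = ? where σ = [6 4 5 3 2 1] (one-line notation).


Cycle decomposition: (1 6) (2 4 3 5)
Cycle lengths: 2, 4
Order = lcm(2, 4) = 4

ord(σ) = 4


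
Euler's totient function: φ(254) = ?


Factor n: 254 = 2 × 127
φ(n) = n · ∏(1 - 1/p) over distinct primes p | n
φ(254) = 254 · (1 - 1/2) · (1 - 1/127) = 126

φ(254) = 126


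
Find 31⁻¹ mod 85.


Use the extended Euclidean algorithm to write 1 = 31·s + 85·t; then s mod 85 is the inverse.
Euclidean algorithm:
  31 = 0·85 + 31
  85 = 2·31 + 23
  31 = 1·23 + 8
  23 = 2·8 + 7
  8 = 1·7 + 1
  7 = 7·1 + 0
gcd(31,85) = 1
Back-substitution gives: 31·(11) + 85·(-4) = 1
So 31⁻¹ ≡ 11 ≡ 11 (mod 85)
Check: 31 × 11 = 341 ≡ 1 (mod 85) ✓

31⁻¹ ≡ 11 (mod 85)


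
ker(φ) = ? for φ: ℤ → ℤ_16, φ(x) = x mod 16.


Kernel = preimage of identity
ker(φ) = {x ∈ ℤ : x ≡ 0 (mod 16)} = 16ℤ = {0, ±16, ±32, ...}

ker(φ) = 16ℤ


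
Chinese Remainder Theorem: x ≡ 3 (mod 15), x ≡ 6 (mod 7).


m₁ = 15, m₂ = 7, gcd = 1, so CRT applies. M = m₁·m₂ = 105
Let M₁ = M/m₁ = 7, M₂ = M/m₂ = 15
Find y₁ ≡ M₁⁻¹ (mod m₁): 7⁻¹ ≡ 13 (mod 15)
Find y₂ ≡ M₂⁻¹ (mod m₂): 15⁻¹ ≡ 1 (mod 7)
x = a₁·M₁·y₁ + a₂·M₂·y₂ = 3·7·13 + 6·15·1 = 363
Reduce mod 105: x ≡ 48
Check: 48 mod 15 = 3 ✓, 48 mod 7 = 6 ✓

x ≡ 48 (mod 105)
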